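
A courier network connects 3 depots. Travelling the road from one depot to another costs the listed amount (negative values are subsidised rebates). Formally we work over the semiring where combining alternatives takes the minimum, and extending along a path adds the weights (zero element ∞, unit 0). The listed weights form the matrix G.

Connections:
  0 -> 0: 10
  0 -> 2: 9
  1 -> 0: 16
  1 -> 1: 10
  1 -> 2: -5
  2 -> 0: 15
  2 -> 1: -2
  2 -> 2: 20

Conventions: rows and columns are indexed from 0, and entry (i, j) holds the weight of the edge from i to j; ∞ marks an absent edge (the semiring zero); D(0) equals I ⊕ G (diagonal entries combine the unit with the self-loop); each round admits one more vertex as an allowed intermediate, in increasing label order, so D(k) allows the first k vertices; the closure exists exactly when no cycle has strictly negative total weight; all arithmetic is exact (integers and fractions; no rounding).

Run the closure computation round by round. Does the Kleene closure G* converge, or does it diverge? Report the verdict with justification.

D(0):
  [0, ∞, 9]
  [16, 0, -5]
  [15, -2, 0]
D(1):
  [0, ∞, 9]
  [16, 0, -5]
  [15, -2, 0]
Detection: at round 2, diagonal entry (2, 2) turns strictly negative.
Key observation: the cycle 2->1->2 has total weight (-2) + (-5), which is strictly negative.
Answer: DIVERGES — negative cycle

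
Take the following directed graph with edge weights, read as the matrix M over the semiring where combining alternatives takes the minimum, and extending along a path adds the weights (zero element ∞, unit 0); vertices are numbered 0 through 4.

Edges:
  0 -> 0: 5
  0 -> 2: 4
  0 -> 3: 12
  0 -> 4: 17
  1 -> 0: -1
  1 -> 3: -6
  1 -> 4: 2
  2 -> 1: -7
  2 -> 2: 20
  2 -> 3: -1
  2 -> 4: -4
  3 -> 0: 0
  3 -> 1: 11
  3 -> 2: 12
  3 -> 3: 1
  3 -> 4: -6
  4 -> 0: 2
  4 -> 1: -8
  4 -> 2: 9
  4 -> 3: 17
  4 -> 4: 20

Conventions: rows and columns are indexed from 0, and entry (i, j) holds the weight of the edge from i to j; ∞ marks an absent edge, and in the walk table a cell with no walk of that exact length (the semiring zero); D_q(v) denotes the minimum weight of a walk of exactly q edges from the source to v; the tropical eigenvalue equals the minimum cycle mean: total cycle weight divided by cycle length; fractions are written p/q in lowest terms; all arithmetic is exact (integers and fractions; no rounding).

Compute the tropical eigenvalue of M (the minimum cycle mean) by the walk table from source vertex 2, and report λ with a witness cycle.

q=0: [∞, ∞, 0, ∞, ∞]
q=1: [∞, -7, 20, -1, -4]
q=2: [-8, -12, 5, -13, -7]
q=3: [-13, -15, -4, -18, -19]
q=4: [-18, -27, -10, -21, -24]
q=5: [-28, -32, -15, -33, -27]
Optimal cycle mean attained by: cycle 1->3->4->1, total (-6) + (-6) + (-8), length 3.
Answer: λ = -20/3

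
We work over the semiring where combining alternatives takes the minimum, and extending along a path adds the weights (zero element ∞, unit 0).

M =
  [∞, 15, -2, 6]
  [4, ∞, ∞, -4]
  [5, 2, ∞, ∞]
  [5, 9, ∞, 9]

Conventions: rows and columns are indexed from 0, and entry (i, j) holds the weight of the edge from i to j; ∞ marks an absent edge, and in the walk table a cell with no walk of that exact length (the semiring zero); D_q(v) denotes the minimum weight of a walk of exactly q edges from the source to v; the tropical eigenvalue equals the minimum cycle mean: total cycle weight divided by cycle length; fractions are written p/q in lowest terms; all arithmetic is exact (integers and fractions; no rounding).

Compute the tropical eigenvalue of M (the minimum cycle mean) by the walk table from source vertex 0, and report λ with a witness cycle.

q=0: [0, ∞, ∞, ∞]
q=1: [∞, 15, -2, 6]
q=2: [3, 0, ∞, 11]
q=3: [4, 18, 1, -4]
q=4: [1, 3, 2, 5]
Optimal cycle mean attained by: cycle 0->2->1->3->0, total (-2) + 2 + (-4) + 5, length 4.
Answer: λ = 1/4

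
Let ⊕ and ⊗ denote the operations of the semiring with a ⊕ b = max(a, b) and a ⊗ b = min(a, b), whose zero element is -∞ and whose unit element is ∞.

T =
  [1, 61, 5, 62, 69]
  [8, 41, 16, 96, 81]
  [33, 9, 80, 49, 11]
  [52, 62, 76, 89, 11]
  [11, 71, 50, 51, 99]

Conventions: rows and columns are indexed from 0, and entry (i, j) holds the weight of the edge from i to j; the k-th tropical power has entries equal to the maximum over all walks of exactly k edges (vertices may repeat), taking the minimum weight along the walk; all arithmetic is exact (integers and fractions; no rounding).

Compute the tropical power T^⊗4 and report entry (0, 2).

T^⊗2:
  [52, 69, 62, 62, 69]
  [52, 71, 76, 89, 81]
  [49, 49, 80, 49, 33]
  [52, 62, 76, 89, 62]
  [51, 71, 51, 71, 99]
T^⊗3:
  [52, 69, 62, 69, 69]
  [52, 71, 76, 89, 81]
  [49, 49, 80, 49, 49]
  [52, 62, 76, 89, 62]
  [52, 71, 71, 71, 99]
T^⊗4:
  [52, 69, 69, 69, 69]
  [52, 71, 76, 89, 81]
  [49, 49, 80, 49, 49]
  [52, 62, 76, 89, 62]
  [52, 71, 71, 71, 99]
Key observation: the optimum is the walk 0->4->1->3->2, with weight 69 min 71 min 96 min 76 = 69.
Optimal value attained by: walk 0->4->1->3->2.
Answer: (T^⊗4)[0][2] = 69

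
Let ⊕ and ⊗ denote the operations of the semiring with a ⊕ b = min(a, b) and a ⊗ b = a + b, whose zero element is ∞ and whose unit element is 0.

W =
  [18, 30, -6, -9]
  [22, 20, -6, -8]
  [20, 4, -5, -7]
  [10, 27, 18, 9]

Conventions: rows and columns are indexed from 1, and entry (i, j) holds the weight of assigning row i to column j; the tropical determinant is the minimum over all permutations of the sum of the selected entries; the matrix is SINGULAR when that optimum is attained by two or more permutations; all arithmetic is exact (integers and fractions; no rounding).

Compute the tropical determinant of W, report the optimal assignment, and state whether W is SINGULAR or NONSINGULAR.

σ = (1, 2, 3, 4): 18 + 20 + (-5) + 9 = 42
σ = (1, 2, 4, 3): 18 + 20 + (-7) + 18 = 49
σ = (1, 3, 2, 4): 18 + (-6) + 4 + 9 = 25
σ = (1, 3, 4, 2): 18 + (-6) + (-7) + 27 = 32
σ = (1, 4, 2, 3): 18 + (-8) + 4 + 18 = 32
σ = (1, 4, 3, 2): 18 + (-8) + (-5) + 27 = 32
σ = (2, 1, 3, 4): 30 + 22 + (-5) + 9 = 56
σ = (2, 1, 4, 3): 30 + 22 + (-7) + 18 = 63
σ = (2, 3, 1, 4): 30 + (-6) + 20 + 9 = 53
σ = (2, 3, 4, 1): 30 + (-6) + (-7) + 10 = 27
σ = (2, 4, 1, 3): 30 + (-8) + 20 + 18 = 60
σ = (2, 4, 3, 1): 30 + (-8) + (-5) + 10 = 27
σ = (3, 1, 2, 4): (-6) + 22 + 4 + 9 = 29
σ = (3, 1, 4, 2): (-6) + 22 + (-7) + 27 = 36
σ = (3, 2, 1, 4): (-6) + 20 + 20 + 9 = 43
σ = (3, 2, 4, 1): (-6) + 20 + (-7) + 10 = 17
σ = (3, 4, 1, 2): (-6) + (-8) + 20 + 27 = 33
σ = (3, 4, 2, 1): (-6) + (-8) + 4 + 10 = 0
σ = (4, 1, 2, 3): (-9) + 22 + 4 + 18 = 35
σ = (4, 1, 3, 2): (-9) + 22 + (-5) + 27 = 35
σ = (4, 2, 1, 3): (-9) + 20 + 20 + 18 = 49
σ = (4, 2, 3, 1): (-9) + 20 + (-5) + 10 = 16
σ = (4, 3, 1, 2): (-9) + (-6) + 20 + 27 = 32
σ = (4, 3, 2, 1): (-9) + (-6) + 4 + 10 = -1
Optimal value attained by: σ = (4, 3, 2, 1).
Answer: det⊕(W) = -1; verdict: NONSINGULAR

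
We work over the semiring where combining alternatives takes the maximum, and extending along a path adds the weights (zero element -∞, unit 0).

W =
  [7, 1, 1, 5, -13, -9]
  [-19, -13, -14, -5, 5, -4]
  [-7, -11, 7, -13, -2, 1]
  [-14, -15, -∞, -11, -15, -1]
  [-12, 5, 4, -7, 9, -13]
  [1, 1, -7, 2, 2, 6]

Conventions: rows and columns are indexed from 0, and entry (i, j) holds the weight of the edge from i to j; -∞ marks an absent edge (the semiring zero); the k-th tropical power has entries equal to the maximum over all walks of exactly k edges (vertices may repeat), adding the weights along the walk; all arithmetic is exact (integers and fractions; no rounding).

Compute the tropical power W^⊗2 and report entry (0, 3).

W^⊗2:
  [14, 8, 8, 12, 6, 4]
  [-3, 10, 9, -2, 14, 2]
  [2, 3, 14, 3, 7, 8]
  [0, 0, -8, 1, 1, 5]
  [-3, 14, 13, 2, 18, 5]
  [8, 7, 6, 8, 11, 12]
Key observation: the optimum is the walk 0->0->3, with weight 7 + 5 = 12.
Optimal value attained by: walk 0->0->3.
Answer: (W^⊗2)[0][3] = 12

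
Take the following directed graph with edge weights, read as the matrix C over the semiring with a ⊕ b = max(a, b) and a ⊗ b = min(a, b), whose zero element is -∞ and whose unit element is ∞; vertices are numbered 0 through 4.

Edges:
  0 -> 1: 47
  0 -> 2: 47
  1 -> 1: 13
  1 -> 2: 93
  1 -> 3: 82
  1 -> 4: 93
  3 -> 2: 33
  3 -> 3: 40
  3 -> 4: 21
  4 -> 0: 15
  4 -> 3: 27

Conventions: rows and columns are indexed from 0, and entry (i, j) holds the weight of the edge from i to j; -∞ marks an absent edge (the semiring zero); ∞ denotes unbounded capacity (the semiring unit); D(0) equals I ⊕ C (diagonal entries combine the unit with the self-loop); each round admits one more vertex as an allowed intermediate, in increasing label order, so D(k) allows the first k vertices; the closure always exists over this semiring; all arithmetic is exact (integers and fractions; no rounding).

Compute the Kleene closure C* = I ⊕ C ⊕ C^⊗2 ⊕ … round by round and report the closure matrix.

D(0):
  [∞, 47, 47, -∞, -∞]
  [-∞, ∞, 93, 82, 93]
  [-∞, -∞, ∞, -∞, -∞]
  [-∞, -∞, 33, ∞, 21]
  [15, -∞, -∞, 27, ∞]
D(1):
  [∞, 47, 47, -∞, -∞]
  [-∞, ∞, 93, 82, 93]
  [-∞, -∞, ∞, -∞, -∞]
  [-∞, -∞, 33, ∞, 21]
  [15, 15, 15, 27, ∞]
D(2):
  [∞, 47, 47, 47, 47]
  [-∞, ∞, 93, 82, 93]
  [-∞, -∞, ∞, -∞, -∞]
  [-∞, -∞, 33, ∞, 21]
  [15, 15, 15, 27, ∞]
D(3):
  [∞, 47, 47, 47, 47]
  [-∞, ∞, 93, 82, 93]
  [-∞, -∞, ∞, -∞, -∞]
  [-∞, -∞, 33, ∞, 21]
  [15, 15, 15, 27, ∞]
D(4):
  [∞, 47, 47, 47, 47]
  [-∞, ∞, 93, 82, 93]
  [-∞, -∞, ∞, -∞, -∞]
  [-∞, -∞, 33, ∞, 21]
  [15, 15, 27, 27, ∞]
D(5):
  [∞, 47, 47, 47, 47]
  [15, ∞, 93, 82, 93]
  [-∞, -∞, ∞, -∞, -∞]
  [15, 15, 33, ∞, 21]
  [15, 15, 27, 27, ∞]
Answer: C* = [[∞, 47, 47, 47, 47], [15, ∞, 93, 82, 93], [-∞, -∞, ∞, -∞, -∞], [15, 15, 33, ∞, 21], [15, 15, 27, 27, ∞]]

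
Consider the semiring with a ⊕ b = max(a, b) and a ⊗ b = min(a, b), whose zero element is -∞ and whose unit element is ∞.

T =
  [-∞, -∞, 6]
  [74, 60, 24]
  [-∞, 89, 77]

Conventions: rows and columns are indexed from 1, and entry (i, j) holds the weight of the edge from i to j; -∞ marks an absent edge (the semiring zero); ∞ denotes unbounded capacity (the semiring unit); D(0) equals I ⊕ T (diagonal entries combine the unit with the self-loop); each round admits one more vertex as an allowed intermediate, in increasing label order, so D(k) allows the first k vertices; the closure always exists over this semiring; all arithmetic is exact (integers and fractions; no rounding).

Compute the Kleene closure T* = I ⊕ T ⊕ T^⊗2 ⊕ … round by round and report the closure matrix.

D(0):
  [∞, -∞, 6]
  [74, ∞, 24]
  [-∞, 89, ∞]
D(1):
  [∞, -∞, 6]
  [74, ∞, 24]
  [-∞, 89, ∞]
D(2):
  [∞, -∞, 6]
  [74, ∞, 24]
  [74, 89, ∞]
D(3):
  [∞, 6, 6]
  [74, ∞, 24]
  [74, 89, ∞]
Answer: T* = [[∞, 6, 6], [74, ∞, 24], [74, 89, ∞]]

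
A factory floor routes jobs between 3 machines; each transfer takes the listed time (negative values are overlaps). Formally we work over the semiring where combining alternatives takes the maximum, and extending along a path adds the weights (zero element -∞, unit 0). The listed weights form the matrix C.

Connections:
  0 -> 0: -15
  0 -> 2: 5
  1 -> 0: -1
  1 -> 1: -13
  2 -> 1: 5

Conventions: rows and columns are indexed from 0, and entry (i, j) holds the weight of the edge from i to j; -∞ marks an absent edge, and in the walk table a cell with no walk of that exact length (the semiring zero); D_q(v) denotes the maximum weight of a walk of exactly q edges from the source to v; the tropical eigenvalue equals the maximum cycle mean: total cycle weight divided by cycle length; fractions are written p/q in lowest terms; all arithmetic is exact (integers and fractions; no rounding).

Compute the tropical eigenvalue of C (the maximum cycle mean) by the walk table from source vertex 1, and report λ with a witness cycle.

q=0: [-∞, 0, -∞]
q=1: [-1, -13, -∞]
q=2: [-14, -26, 4]
q=3: [-27, 9, -9]
Optimal cycle mean attained by: cycle 0->2->1->0, total 5 + 5 + (-1), length 3.
Answer: λ = 3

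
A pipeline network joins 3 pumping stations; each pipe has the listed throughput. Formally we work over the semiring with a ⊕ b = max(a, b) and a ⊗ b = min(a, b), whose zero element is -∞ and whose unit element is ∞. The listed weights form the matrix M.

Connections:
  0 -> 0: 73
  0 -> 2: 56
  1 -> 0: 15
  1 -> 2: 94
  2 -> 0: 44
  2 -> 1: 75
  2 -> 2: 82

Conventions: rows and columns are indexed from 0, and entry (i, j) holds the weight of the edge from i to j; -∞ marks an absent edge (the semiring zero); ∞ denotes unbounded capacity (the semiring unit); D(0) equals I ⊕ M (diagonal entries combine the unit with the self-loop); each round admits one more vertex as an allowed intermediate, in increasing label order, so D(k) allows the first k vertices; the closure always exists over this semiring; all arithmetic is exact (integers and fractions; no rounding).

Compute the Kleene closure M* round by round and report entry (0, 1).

D(0):
  [∞, -∞, 56]
  [15, ∞, 94]
  [44, 75, ∞]
D(1):
  [∞, -∞, 56]
  [15, ∞, 94]
  [44, 75, ∞]
D(2):
  [∞, -∞, 56]
  [15, ∞, 94]
  [44, 75, ∞]
D(3):
  [∞, 56, 56]
  [44, ∞, 94]
  [44, 75, ∞]
Answer: M*[0][1] = 56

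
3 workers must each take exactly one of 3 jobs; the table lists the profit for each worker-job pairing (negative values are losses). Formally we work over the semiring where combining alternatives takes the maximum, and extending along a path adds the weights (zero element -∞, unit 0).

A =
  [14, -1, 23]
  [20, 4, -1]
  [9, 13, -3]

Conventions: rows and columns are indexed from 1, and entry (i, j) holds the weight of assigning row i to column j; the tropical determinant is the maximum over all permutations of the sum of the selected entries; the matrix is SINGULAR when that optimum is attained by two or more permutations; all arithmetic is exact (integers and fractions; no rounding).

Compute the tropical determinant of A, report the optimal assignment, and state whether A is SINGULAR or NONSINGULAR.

σ = (1, 2, 3): 14 + 4 + (-3) = 15
σ = (1, 3, 2): 14 + (-1) + 13 = 26
σ = (2, 1, 3): (-1) + 20 + (-3) = 16
σ = (2, 3, 1): (-1) + (-1) + 9 = 7
σ = (3, 1, 2): 23 + 20 + 13 = 56
σ = (3, 2, 1): 23 + 4 + 9 = 36
Optimal value attained by: σ = (3, 1, 2).
Answer: det⊕(A) = 56; verdict: NONSINGULAR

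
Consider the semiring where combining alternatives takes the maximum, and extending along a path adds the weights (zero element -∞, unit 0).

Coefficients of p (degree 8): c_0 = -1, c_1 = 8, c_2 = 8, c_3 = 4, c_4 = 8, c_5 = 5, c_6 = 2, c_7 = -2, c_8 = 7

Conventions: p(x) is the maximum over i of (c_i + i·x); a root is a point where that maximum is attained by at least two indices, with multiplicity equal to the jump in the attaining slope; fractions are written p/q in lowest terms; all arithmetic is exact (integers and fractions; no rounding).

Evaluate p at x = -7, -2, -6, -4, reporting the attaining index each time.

p(-7) = max(-1+0·(-7)=-1, 8+1·(-7)=1, 8+2·(-7)=-6, 4+3·(-7)=-17, 8+4·(-7)=-20, 5+5·(-7)=-30, 2+6·(-7)=-40, -2+7·(-7)=-51, 7+8·(-7)=-49) = 1 (attained by i=1)
p(-2) = max(-1+0·(-2)=-1, 8+1·(-2)=6, 8+2·(-2)=4, 4+3·(-2)=-2, 8+4·(-2)=0, 5+5·(-2)=-5, 2+6·(-2)=-10, -2+7·(-2)=-16, 7+8·(-2)=-9) = 6 (attained by i=1)
p(-6) = max(-1+0·(-6)=-1, 8+1·(-6)=2, 8+2·(-6)=-4, 4+3·(-6)=-14, 8+4·(-6)=-16, 5+5·(-6)=-25, 2+6·(-6)=-34, -2+7·(-6)=-44, 7+8·(-6)=-41) = 2 (attained by i=1)
p(-4) = max(-1+0·(-4)=-1, 8+1·(-4)=4, 8+2·(-4)=0, 4+3·(-4)=-8, 8+4·(-4)=-8, 5+5·(-4)=-15, 2+6·(-4)=-22, -2+7·(-4)=-30, 7+8·(-4)=-25) = 4 (attained by i=1)
Answer: p(-7) = 1; p(-2) = 6; p(-6) = 2; p(-4) = 4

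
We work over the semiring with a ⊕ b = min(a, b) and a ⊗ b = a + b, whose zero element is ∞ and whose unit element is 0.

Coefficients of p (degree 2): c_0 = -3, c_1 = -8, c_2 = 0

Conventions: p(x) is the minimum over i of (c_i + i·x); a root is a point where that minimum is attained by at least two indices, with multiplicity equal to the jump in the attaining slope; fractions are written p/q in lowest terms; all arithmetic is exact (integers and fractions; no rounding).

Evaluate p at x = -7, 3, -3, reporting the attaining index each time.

p(-7) = min(-3+0·(-7)=-3, -8+1·(-7)=-15, 0+2·(-7)=-14) = -15 (attained by i=1)
p(3) = min(-3+0·3=-3, -8+1·3=-5, 0+2·3=6) = -5 (attained by i=1)
p(-3) = min(-3+0·(-3)=-3, -8+1·(-3)=-11, 0+2·(-3)=-6) = -11 (attained by i=1)
Answer: p(-7) = -15; p(3) = -5; p(-3) = -11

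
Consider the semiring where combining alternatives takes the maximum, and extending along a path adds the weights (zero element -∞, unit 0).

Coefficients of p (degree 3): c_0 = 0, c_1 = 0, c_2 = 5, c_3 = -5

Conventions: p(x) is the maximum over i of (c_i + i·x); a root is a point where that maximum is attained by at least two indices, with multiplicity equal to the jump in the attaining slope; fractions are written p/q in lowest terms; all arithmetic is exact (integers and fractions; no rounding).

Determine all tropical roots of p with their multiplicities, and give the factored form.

hull edge (i=0, c=0) to (i=2, c=5): slope 5/2, span 2
hull edge (i=2, c=5) to (i=3, c=-5): slope -10, span 1
Factored form: p(x) = -5 ⊗ (x ⊕ (-5/2)) ⊗ (x ⊕ (-5/2)) ⊗ (x ⊕ 10)
Answer: roots = -5/2 (mult 2), 10 (mult 1)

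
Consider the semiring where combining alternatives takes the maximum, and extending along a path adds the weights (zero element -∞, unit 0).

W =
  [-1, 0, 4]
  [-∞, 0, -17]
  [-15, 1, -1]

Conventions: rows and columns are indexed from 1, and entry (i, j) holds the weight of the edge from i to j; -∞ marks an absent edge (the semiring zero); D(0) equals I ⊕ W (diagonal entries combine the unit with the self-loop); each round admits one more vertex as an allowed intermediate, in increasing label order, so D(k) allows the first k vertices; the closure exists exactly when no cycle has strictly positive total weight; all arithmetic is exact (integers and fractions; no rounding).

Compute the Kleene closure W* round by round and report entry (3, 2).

D(0):
  [0, 0, 4]
  [-∞, 0, -17]
  [-15, 1, 0]
D(1):
  [0, 0, 4]
  [-∞, 0, -17]
  [-15, 1, 0]
D(2):
  [0, 0, 4]
  [-∞, 0, -17]
  [-15, 1, 0]
D(3):
  [0, 5, 4]
  [-32, 0, -17]
  [-15, 1, 0]
Answer: W*[3][2] = 1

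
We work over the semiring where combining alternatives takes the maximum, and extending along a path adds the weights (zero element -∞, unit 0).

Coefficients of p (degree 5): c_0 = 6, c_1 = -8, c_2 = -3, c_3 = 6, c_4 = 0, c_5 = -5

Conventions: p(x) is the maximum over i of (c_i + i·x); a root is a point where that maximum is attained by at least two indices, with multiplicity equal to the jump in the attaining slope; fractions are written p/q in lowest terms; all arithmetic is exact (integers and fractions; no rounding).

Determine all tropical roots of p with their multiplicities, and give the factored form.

hull edge (i=0, c=6) to (i=3, c=6): slope 0, span 3
hull edge (i=3, c=6) to (i=5, c=-5): slope -11/2, span 2
Factored form: p(x) = -5 ⊗ (x ⊕ 0) ⊗ (x ⊕ 0) ⊗ (x ⊕ 0) ⊗ (x ⊕ 11/2) ⊗ (x ⊕ 11/2)
Answer: roots = 0 (mult 3), 11/2 (mult 2)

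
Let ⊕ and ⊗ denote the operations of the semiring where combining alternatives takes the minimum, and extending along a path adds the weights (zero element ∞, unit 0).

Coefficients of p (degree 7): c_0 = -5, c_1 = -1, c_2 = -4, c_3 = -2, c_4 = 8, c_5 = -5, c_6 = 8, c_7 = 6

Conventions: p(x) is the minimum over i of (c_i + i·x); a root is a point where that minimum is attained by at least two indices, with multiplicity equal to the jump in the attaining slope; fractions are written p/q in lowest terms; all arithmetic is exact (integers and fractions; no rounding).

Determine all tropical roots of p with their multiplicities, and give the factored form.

hull edge (i=0, c=-5) to (i=5, c=-5): slope 0, span 5
hull edge (i=5, c=-5) to (i=7, c=6): slope 11/2, span 2
Factored form: p(x) = 6 ⊗ (x ⊕ (-11/2)) ⊗ (x ⊕ (-11/2)) ⊗ (x ⊕ 0) ⊗ (x ⊕ 0) ⊗ (x ⊕ 0) ⊗ (x ⊕ 0) ⊗ (x ⊕ 0)
Answer: roots = -11/2 (mult 2), 0 (mult 5)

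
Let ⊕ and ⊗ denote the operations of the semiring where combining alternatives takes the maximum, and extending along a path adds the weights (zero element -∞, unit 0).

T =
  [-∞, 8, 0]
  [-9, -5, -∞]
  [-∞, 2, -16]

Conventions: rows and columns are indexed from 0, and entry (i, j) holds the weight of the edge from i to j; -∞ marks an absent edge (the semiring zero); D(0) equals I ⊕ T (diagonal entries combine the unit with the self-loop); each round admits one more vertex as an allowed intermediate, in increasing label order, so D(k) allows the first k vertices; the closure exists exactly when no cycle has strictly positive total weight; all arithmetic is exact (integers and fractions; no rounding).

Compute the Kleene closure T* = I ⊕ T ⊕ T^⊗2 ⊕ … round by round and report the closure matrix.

D(0):
  [0, 8, 0]
  [-9, 0, -∞]
  [-∞, 2, 0]
D(1):
  [0, 8, 0]
  [-9, 0, -9]
  [-∞, 2, 0]
D(2):
  [0, 8, 0]
  [-9, 0, -9]
  [-7, 2, 0]
D(3):
  [0, 8, 0]
  [-9, 0, -9]
  [-7, 2, 0]
Answer: T* = [[0, 8, 0], [-9, 0, -9], [-7, 2, 0]]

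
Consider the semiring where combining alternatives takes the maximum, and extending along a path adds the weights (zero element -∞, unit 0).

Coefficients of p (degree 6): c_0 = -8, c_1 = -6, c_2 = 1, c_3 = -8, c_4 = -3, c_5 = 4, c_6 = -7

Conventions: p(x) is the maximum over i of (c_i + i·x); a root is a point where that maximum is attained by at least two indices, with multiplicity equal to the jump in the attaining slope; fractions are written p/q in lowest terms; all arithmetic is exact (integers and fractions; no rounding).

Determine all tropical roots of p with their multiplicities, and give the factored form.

hull edge (i=0, c=-8) to (i=2, c=1): slope 9/2, span 2
hull edge (i=2, c=1) to (i=5, c=4): slope 1, span 3
hull edge (i=5, c=4) to (i=6, c=-7): slope -11, span 1
Factored form: p(x) = -7 ⊗ (x ⊕ (-9/2)) ⊗ (x ⊕ (-9/2)) ⊗ (x ⊕ (-1)) ⊗ (x ⊕ (-1)) ⊗ (x ⊕ (-1)) ⊗ (x ⊕ 11)
Answer: roots = -9/2 (mult 2), -1 (mult 3), 11 (mult 1)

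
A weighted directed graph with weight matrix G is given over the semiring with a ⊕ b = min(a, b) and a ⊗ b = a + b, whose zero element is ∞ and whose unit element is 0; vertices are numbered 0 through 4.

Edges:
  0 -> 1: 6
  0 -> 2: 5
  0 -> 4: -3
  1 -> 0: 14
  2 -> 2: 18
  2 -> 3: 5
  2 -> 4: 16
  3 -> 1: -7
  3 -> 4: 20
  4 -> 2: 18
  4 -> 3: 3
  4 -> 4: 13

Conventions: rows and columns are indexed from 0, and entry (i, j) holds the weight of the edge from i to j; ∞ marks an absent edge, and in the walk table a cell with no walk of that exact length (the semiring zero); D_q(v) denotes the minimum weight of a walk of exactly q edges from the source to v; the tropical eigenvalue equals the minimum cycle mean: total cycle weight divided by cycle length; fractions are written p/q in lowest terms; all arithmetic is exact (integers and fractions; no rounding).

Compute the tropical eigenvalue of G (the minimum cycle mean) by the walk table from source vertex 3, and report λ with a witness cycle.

q=0: [∞, ∞, ∞, 0, ∞]
q=1: [∞, -7, ∞, ∞, 20]
q=2: [7, ∞, 38, 23, 33]
q=3: [∞, 13, 12, 36, 4]
q=4: [27, 29, 22, 7, 17]
q=5: [43, 0, 32, 20, 24]
Optimal cycle mean attained by: cycle 0->4->3->1->0, total (-3) + 3 + (-7) + 14, length 4.
Answer: λ = 7/4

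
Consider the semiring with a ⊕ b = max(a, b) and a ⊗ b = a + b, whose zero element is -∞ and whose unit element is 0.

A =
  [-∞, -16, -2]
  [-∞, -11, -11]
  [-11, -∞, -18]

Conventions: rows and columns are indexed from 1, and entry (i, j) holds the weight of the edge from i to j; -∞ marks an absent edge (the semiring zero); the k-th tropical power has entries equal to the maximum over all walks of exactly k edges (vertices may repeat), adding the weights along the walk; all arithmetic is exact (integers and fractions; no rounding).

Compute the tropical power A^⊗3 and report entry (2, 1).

A^⊗2:
  [-13, -27, -20]
  [-22, -22, -22]
  [-29, -27, -13]
A^⊗3:
  [-31, -29, -15]
  [-33, -33, -24]
  [-24, -38, -31]
Key observation: the optimum is the walk 2->2->3->1, with weight (-11) + (-11) + (-11) = -33.
Optimal value attained by: walk 2->2->3->1.
Answer: (A^⊗3)[2][1] = -33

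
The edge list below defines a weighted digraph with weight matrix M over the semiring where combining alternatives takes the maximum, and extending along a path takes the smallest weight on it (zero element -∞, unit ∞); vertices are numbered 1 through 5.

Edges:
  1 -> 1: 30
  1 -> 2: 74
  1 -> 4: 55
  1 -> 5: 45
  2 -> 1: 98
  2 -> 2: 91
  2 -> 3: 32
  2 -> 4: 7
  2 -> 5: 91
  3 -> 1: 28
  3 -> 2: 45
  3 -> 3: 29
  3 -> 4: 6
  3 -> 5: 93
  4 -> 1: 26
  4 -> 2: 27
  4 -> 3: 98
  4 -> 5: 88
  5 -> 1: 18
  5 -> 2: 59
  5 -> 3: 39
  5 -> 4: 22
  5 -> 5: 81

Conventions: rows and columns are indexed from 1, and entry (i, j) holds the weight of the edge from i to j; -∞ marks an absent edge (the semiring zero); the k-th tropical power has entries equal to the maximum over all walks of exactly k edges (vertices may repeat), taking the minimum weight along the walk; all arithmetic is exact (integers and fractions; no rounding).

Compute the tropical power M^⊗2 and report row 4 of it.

M^⊗2:
  [74, 74, 55, 30, 74]
  [91, 91, 39, 55, 91]
  [45, 59, 39, 28, 81]
  [28, 59, 39, 26, 93]
  [59, 59, 39, 22, 81]
Answer: row 4 of M^⊗2 = [28, 59, 39, 26, 93]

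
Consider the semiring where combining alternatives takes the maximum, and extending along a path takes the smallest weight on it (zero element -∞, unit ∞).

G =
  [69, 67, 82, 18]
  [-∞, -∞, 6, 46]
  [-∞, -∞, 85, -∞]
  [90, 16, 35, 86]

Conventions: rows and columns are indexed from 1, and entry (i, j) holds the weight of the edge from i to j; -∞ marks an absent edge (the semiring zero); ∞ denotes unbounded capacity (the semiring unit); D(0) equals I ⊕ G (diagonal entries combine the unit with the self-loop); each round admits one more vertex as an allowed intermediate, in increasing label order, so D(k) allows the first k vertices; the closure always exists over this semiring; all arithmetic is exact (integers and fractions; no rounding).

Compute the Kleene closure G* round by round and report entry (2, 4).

D(0):
  [∞, 67, 82, 18]
  [-∞, ∞, 6, 46]
  [-∞, -∞, ∞, -∞]
  [90, 16, 35, ∞]
D(1):
  [∞, 67, 82, 18]
  [-∞, ∞, 6, 46]
  [-∞, -∞, ∞, -∞]
  [90, 67, 82, ∞]
D(2):
  [∞, 67, 82, 46]
  [-∞, ∞, 6, 46]
  [-∞, -∞, ∞, -∞]
  [90, 67, 82, ∞]
D(3):
  [∞, 67, 82, 46]
  [-∞, ∞, 6, 46]
  [-∞, -∞, ∞, -∞]
  [90, 67, 82, ∞]
D(4):
  [∞, 67, 82, 46]
  [46, ∞, 46, 46]
  [-∞, -∞, ∞, -∞]
  [90, 67, 82, ∞]
Answer: G*[2][4] = 46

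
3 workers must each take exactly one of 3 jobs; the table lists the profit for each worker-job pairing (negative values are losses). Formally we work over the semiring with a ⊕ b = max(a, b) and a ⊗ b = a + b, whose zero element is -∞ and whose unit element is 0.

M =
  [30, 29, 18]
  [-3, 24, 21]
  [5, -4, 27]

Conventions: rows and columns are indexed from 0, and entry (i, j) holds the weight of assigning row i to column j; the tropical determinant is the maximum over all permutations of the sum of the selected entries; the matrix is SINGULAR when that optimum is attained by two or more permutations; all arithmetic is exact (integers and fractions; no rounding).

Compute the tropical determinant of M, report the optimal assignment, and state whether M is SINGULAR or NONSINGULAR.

σ = (0, 1, 2): 30 + 24 + 27 = 81
σ = (0, 2, 1): 30 + 21 + (-4) = 47
σ = (1, 0, 2): 29 + (-3) + 27 = 53
σ = (1, 2, 0): 29 + 21 + 5 = 55
σ = (2, 0, 1): 18 + (-3) + (-4) = 11
σ = (2, 1, 0): 18 + 24 + 5 = 47
Optimal value attained by: σ = (0, 1, 2).
Answer: det⊕(M) = 81; verdict: NONSINGULAR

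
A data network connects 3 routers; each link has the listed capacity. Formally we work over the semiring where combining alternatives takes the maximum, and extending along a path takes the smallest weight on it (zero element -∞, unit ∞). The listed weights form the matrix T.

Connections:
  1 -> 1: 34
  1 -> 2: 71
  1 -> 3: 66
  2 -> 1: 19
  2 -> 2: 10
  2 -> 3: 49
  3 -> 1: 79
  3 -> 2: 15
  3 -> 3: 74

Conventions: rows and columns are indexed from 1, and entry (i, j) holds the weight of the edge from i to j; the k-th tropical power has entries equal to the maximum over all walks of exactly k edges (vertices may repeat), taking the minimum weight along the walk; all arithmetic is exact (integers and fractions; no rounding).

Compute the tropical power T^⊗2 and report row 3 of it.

T^⊗2:
  [66, 34, 66]
  [49, 19, 49]
  [74, 71, 74]
Answer: row 3 of T^⊗2 = [74, 71, 74]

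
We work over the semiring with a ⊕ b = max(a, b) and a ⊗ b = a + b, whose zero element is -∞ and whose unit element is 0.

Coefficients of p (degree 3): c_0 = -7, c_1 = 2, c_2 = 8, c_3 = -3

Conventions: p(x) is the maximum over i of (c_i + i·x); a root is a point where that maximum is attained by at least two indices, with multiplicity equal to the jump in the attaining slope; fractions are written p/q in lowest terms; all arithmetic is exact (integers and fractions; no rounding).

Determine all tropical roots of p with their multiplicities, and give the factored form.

hull edge (i=0, c=-7) to (i=1, c=2): slope 9, span 1
hull edge (i=1, c=2) to (i=2, c=8): slope 6, span 1
hull edge (i=2, c=8) to (i=3, c=-3): slope -11, span 1
Factored form: p(x) = -3 ⊗ (x ⊕ (-9)) ⊗ (x ⊕ (-6)) ⊗ (x ⊕ 11)
Answer: roots = -9 (mult 1), -6 (mult 1), 11 (mult 1)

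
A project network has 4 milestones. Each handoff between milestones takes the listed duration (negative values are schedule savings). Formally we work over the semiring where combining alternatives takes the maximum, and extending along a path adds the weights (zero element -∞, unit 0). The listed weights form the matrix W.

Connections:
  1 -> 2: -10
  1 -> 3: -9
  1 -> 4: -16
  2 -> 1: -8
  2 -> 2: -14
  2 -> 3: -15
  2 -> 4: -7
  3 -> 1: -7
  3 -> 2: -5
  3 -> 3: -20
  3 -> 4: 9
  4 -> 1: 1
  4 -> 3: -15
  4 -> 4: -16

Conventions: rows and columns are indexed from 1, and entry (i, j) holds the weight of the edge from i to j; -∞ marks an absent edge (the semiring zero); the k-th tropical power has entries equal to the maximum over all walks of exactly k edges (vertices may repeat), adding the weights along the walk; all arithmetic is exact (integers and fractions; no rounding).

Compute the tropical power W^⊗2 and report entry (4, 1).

W^⊗2:
  [-15, -14, -25, 0]
  [-6, -18, -17, -6]
  [10, -17, -6, -7]
  [-15, -9, -8, -6]
Key observation: the optimum is the walk 4->4->1, with weight (-16) + 1 = -15.
Optimal value attained by: walk 4->4->1.
Answer: (W^⊗2)[4][1] = -15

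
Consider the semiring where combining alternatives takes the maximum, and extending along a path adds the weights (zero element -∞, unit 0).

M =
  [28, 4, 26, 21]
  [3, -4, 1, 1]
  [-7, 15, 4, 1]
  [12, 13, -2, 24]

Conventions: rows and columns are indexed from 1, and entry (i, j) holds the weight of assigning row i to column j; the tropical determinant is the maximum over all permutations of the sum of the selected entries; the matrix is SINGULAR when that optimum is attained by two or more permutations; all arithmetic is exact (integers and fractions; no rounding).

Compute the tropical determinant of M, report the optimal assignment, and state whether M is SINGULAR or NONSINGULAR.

σ = (1, 2, 3, 4): 28 + (-4) + 4 + 24 = 52
σ = (1, 2, 4, 3): 28 + (-4) + 1 + (-2) = 23
σ = (1, 3, 2, 4): 28 + 1 + 15 + 24 = 68
σ = (1, 3, 4, 2): 28 + 1 + 1 + 13 = 43
σ = (1, 4, 2, 3): 28 + 1 + 15 + (-2) = 42
σ = (1, 4, 3, 2): 28 + 1 + 4 + 13 = 46
σ = (2, 1, 3, 4): 4 + 3 + 4 + 24 = 35
σ = (2, 1, 4, 3): 4 + 3 + 1 + (-2) = 6
σ = (2, 3, 1, 4): 4 + 1 + (-7) + 24 = 22
σ = (2, 3, 4, 1): 4 + 1 + 1 + 12 = 18
σ = (2, 4, 1, 3): 4 + 1 + (-7) + (-2) = -4
σ = (2, 4, 3, 1): 4 + 1 + 4 + 12 = 21
σ = (3, 1, 2, 4): 26 + 3 + 15 + 24 = 68
σ = (3, 1, 4, 2): 26 + 3 + 1 + 13 = 43
σ = (3, 2, 1, 4): 26 + (-4) + (-7) + 24 = 39
σ = (3, 2, 4, 1): 26 + (-4) + 1 + 12 = 35
σ = (3, 4, 1, 2): 26 + 1 + (-7) + 13 = 33
σ = (3, 4, 2, 1): 26 + 1 + 15 + 12 = 54
σ = (4, 1, 2, 3): 21 + 3 + 15 + (-2) = 37
σ = (4, 1, 3, 2): 21 + 3 + 4 + 13 = 41
σ = (4, 2, 1, 3): 21 + (-4) + (-7) + (-2) = 8
σ = (4, 2, 3, 1): 21 + (-4) + 4 + 12 = 33
σ = (4, 3, 1, 2): 21 + 1 + (-7) + 13 = 28
σ = (4, 3, 2, 1): 21 + 1 + 15 + 12 = 49
Optimal value attained by: σ = (1, 3, 2, 4).
Answer: det⊕(M) = 68; verdict: SINGULAR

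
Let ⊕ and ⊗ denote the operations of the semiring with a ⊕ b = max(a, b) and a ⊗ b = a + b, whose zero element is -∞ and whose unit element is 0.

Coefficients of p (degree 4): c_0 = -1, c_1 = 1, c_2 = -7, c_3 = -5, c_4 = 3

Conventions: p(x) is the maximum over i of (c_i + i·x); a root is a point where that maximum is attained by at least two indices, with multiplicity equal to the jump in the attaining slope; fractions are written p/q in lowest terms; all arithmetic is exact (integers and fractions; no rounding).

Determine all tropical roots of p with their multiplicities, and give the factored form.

hull edge (i=0, c=-1) to (i=1, c=1): slope 2, span 1
hull edge (i=1, c=1) to (i=4, c=3): slope 2/3, span 3
Factored form: p(x) = 3 ⊗ (x ⊕ (-2)) ⊗ (x ⊕ (-2/3)) ⊗ (x ⊕ (-2/3)) ⊗ (x ⊕ (-2/3))
Answer: roots = -2 (mult 1), -2/3 (mult 3)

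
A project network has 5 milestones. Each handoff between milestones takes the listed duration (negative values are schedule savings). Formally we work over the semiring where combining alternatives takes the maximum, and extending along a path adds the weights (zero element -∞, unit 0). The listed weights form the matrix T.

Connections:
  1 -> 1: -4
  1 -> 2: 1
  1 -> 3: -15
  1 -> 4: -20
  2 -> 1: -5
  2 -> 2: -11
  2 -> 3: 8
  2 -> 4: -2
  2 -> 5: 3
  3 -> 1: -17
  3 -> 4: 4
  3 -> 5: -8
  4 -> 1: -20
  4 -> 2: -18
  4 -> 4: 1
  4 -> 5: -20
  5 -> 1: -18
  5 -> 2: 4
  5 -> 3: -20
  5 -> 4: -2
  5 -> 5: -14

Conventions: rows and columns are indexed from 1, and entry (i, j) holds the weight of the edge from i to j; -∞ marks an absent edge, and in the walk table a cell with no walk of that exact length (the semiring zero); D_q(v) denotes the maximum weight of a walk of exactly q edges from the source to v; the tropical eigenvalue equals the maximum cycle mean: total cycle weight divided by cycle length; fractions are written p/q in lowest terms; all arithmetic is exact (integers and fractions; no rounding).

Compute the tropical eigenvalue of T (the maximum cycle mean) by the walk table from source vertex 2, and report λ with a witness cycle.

q=0: [-∞, 0, -∞, -∞, -∞]
q=1: [-5, -11, 8, -2, 3]
q=2: [-9, 7, -3, 12, 0]
q=3: [2, 4, 15, 13, 10]
q=4: [-1, 14, 12, 19, 7]
q=5: [9, 11, 22, 20, 17]
Optimal cycle mean attained by: cycle 2->5->2, total 3 + 4, length 2.
Answer: λ = 7/2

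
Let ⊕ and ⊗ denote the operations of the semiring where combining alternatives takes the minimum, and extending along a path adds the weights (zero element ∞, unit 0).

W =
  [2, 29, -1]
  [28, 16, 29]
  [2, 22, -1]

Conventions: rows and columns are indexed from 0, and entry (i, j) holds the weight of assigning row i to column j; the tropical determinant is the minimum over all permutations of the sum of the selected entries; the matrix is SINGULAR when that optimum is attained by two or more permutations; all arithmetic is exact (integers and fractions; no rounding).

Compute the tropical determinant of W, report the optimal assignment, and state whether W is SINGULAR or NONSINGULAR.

σ = (0, 1, 2): 2 + 16 + (-1) = 17
σ = (0, 2, 1): 2 + 29 + 22 = 53
σ = (1, 0, 2): 29 + 28 + (-1) = 56
σ = (1, 2, 0): 29 + 29 + 2 = 60
σ = (2, 0, 1): (-1) + 28 + 22 = 49
σ = (2, 1, 0): (-1) + 16 + 2 = 17
Optimal value attained by: σ = (0, 1, 2).
Answer: det⊕(W) = 17; verdict: SINGULAR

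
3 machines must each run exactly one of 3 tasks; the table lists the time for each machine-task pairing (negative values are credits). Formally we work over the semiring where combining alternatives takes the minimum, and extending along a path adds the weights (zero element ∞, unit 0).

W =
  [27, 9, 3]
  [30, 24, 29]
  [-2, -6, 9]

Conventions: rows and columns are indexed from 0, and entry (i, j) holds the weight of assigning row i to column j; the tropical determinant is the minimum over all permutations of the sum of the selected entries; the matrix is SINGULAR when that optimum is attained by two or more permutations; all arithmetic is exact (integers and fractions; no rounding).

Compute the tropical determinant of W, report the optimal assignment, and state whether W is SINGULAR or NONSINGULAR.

σ = (0, 1, 2): 27 + 24 + 9 = 60
σ = (0, 2, 1): 27 + 29 + (-6) = 50
σ = (1, 0, 2): 9 + 30 + 9 = 48
σ = (1, 2, 0): 9 + 29 + (-2) = 36
σ = (2, 0, 1): 3 + 30 + (-6) = 27
σ = (2, 1, 0): 3 + 24 + (-2) = 25
Optimal value attained by: σ = (2, 1, 0).
Answer: det⊕(W) = 25; verdict: NONSINGULAR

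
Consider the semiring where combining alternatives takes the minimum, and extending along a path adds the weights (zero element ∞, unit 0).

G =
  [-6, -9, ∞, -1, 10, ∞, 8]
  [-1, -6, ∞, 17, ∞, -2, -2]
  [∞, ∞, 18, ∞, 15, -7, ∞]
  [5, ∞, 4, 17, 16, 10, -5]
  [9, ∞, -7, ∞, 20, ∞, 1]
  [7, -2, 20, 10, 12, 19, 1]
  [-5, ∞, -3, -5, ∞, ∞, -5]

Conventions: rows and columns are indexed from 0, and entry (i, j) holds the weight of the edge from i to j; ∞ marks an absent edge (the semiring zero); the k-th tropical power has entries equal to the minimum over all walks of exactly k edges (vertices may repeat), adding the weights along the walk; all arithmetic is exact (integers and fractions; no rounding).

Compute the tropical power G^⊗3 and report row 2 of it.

G^⊗2:
  [-12, -15, 3, -7, 4, -11, -11]
  [-7, -12, -5, -7, 9, -8, -8]
  [0, -9, 8, 3, 5, 11, -6]
  [-10, -4, -8, -10, 15, -3, -10]
  [-4, 0, -2, -4, 8, -14, -4]
  [-4, -8, -2, -4, 17, -4, -4]
  [-11, -14, -8, -10, 5, -10, -10]
G^⊗3:
  [-18, -21, -14, -16, -2, -17, -17]
  [-13, -18, -11, -13, 3, -14, -14]
  [-11, -15, -9, -11, 10, -11, -11]
  [-16, -19, -13, -15, 0, -15, -15]
  [-10, -16, -7, -9, -2, -9, -13]
  [-10, -14, -7, -9, 6, -10, -10]
  [-17, -20, -13, -15, -1, -16, -16]
Answer: row 2 of G^⊗3 = [-11, -15, -9, -11, 10, -11, -11]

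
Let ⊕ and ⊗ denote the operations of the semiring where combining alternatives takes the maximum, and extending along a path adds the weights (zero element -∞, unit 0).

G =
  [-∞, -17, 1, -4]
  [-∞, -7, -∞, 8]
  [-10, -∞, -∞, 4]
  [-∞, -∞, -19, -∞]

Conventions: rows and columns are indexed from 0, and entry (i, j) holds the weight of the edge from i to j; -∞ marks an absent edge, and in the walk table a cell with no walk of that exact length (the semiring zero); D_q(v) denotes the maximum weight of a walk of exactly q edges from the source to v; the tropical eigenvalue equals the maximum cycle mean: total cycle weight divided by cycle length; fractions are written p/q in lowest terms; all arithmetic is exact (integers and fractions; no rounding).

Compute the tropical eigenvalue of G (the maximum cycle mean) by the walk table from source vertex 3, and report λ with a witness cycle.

q=0: [-∞, -∞, -∞, 0]
q=1: [-∞, -∞, -19, -∞]
q=2: [-29, -∞, -∞, -15]
q=3: [-∞, -46, -28, -33]
q=4: [-38, -53, -52, -24]
Optimal cycle mean attained by: cycle 0->2->0, total 1 + (-10), length 2.
Answer: λ = -9/2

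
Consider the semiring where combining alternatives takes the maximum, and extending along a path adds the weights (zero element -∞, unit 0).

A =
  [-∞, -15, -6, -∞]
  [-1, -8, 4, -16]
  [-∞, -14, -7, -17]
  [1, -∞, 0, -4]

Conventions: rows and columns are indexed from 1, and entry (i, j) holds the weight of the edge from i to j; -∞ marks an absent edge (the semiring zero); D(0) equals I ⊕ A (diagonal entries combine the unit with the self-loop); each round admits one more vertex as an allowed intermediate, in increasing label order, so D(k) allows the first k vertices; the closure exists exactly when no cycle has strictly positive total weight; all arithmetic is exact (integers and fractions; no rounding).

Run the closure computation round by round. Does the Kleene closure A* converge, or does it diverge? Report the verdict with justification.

D(0):
  [0, -15, -6, -∞]
  [-1, 0, 4, -16]
  [-∞, -14, 0, -17]
  [1, -∞, 0, 0]
D(1):
  [0, -15, -6, -∞]
  [-1, 0, 4, -16]
  [-∞, -14, 0, -17]
  [1, -14, 0, 0]
D(2):
  [0, -15, -6, -31]
  [-1, 0, 4, -16]
  [-15, -14, 0, -17]
  [1, -14, 0, 0]
D(3):
  [0, -15, -6, -23]
  [-1, 0, 4, -13]
  [-15, -14, 0, -17]
  [1, -14, 0, 0]
D(4):
  [0, -15, -6, -23]
  [-1, 0, 4, -13]
  [-15, -14, 0, -17]
  [1, -14, 0, 0]
Key observation: every diagonal entry stays at the unit through all rounds, so no improving cycle exists.
Answer: CONVERGES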